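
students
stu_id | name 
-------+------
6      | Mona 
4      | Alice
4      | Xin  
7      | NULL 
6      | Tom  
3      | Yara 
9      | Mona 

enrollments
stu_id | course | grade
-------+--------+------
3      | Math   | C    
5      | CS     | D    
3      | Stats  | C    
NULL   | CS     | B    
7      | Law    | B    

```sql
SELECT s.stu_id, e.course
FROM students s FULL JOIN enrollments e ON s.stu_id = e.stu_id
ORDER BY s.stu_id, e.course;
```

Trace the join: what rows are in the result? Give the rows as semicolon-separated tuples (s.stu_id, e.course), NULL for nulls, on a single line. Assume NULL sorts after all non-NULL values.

(3, Math); (3, Stats); (4, NULL); (4, NULL); (6, NULL); (6, NULL); (7, Law); (9, NULL); (NULL, CS); (NULL, CS)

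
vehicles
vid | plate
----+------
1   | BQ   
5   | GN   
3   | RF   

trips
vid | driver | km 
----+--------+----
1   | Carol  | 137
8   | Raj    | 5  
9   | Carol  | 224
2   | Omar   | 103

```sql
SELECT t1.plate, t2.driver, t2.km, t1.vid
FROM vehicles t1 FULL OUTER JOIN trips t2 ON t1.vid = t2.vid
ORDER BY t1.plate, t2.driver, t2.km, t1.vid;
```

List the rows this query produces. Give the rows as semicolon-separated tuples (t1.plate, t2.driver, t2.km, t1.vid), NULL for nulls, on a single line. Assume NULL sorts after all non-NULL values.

FULL OUTER JOIN keeps every row from both sides; unmatched rows get NULL for the other side's columns.
Matching on t1.vid = t2.vid.
- t1[0] vid=1 → 1 match(es) in t2 → 1 row(s).
- t1[1] vid=5 → no match; kept with NULLs on the t2 side.
- t1[2] vid=3 → no match; kept with NULLs on the t2 side.
- 3 row(s) from t2 found no t1 partner → padded with NULL.
After projecting and ordering:
t1.plate | t2.driver | t2.km | t1.vid
BQ | Carol | 137 | 1
GN | NULL | NULL | 5
RF | NULL | NULL | 3
NULL | Carol | 224 | NULL
NULL | Omar | 103 | NULL
NULL | Raj | 5 | NULL

(BQ, Carol, 137, 1); (GN, NULL, NULL, 5); (RF, NULL, NULL, 3); (NULL, Carol, 224, NULL); (NULL, Omar, 103, NULL); (NULL, Raj, 5, NULL)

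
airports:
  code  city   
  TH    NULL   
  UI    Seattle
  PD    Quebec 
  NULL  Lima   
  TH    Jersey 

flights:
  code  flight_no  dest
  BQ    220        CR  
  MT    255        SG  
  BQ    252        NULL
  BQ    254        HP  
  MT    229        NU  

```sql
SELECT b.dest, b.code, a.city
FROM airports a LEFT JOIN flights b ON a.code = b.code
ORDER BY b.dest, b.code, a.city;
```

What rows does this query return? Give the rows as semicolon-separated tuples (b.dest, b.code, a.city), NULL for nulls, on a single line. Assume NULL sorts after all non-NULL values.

LEFT JOIN keeps every row from `airports`; unmatched rows get NULL for `flights`'s columns.
Matching on a.code = b.code. A NULL in a compared column never satisfies the condition.
- a[0] code=TH → no match; kept with NULLs on the b side.
- a[1] code=UI → no match; kept with NULLs on the b side.
- a[2] code=PD → no match; kept with NULLs on the b side.
- a[3] code=NULL → no match; kept with NULLs on the b side.
- a[4] code=TH → no match; kept with NULLs on the b side.
After projecting and ordering:
b.dest | b.code | a.city
NULL | NULL | Jersey
NULL | NULL | Lima
NULL | NULL | Quebec
NULL | NULL | Seattle
NULL | NULL | NULL

(NULL, NULL, Jersey); (NULL, NULL, Lima); (NULL, NULL, Quebec); (NULL, NULL, Seattle); (NULL, NULL, NULL)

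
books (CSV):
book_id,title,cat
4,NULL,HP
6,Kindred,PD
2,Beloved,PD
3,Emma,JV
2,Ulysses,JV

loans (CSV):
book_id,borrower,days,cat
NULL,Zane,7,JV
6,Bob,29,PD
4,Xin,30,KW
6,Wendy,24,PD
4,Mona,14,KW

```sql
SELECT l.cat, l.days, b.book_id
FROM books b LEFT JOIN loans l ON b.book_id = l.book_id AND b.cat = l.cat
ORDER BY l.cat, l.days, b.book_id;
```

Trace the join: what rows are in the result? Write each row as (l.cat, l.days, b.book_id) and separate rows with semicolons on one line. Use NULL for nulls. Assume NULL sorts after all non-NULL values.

LEFT JOIN keeps every row from `books`; unmatched rows get NULL for `loans`'s columns.
Matching on b.book_id = l.book_id AND b.cat = l.cat. A NULL in a compared column never satisfies the condition.
- book_id=4, cat=HP: no l row matches, row kept with l columns NULL.
- book_id=6, cat=PD: 2 matching l row(s), so 2 row(s) emitted.
- book_id=2, cat=PD: no l row matches, row kept with l columns NULL.
- book_id=3, cat=JV: no l row matches, row kept with l columns NULL.
- book_id=2, cat=JV: no l row matches, row kept with l columns NULL.
After projecting and ordering:
l.cat | l.days | b.book_id
PD | 24 | 6
PD | 29 | 6
NULL | NULL | 2
NULL | NULL | 2
NULL | NULL | 3
NULL | NULL | 4

(PD, 24, 6); (PD, 29, 6); (NULL, NULL, 2); (NULL, NULL, 2); (NULL, NULL, 3); (NULL, NULL, 4)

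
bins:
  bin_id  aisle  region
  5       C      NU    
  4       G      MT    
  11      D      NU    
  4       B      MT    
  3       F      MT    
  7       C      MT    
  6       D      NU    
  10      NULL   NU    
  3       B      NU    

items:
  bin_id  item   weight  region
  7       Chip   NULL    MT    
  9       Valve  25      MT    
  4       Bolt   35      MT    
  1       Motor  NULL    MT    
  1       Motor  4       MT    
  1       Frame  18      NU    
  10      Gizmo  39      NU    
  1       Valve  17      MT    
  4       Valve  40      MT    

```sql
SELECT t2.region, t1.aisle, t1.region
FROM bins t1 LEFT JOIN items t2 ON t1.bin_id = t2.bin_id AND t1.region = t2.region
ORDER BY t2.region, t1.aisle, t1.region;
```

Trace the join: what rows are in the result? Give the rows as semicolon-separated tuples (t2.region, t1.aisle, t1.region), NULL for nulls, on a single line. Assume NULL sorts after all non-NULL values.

(MT, B, MT); (MT, B, MT); (MT, C, MT); (MT, G, MT); (MT, G, MT); (NU, NULL, NU); (NULL, B, NU); (NULL, C, NU); (NULL, D, NU); (NULL, D, NU); (NULL, F, MT)

LEFT JOIN keeps every row from `bins`; unmatched rows get NULL for `items`'s columns.
Matching on t1.bin_id = t2.bin_id AND t1.region = t2.region.
- t1 row (bin_id=5, region=NU): no match → kept, t2 columns NULL.
- t1 row (bin_id=4, region=MT): matches 2 t2 row(s) → 2 output row(s).
- t1 row (bin_id=11, region=NU): no match → kept, t2 columns NULL.
- t1 row (bin_id=4, region=MT): matches 2 t2 row(s) → 2 output row(s).
- t1 row (bin_id=3, region=MT): no match → kept, t2 columns NULL.
- t1 row (bin_id=7, region=MT): matches 1 t2 row(s) → 1 output row(s).
- t1 row (bin_id=6, region=NU): no match → kept, t2 columns NULL.
- t1 row (bin_id=10, region=NU): matches 1 t2 row(s) → 1 output row(s).
- t1 row (bin_id=3, region=NU): no match → kept, t2 columns NULL.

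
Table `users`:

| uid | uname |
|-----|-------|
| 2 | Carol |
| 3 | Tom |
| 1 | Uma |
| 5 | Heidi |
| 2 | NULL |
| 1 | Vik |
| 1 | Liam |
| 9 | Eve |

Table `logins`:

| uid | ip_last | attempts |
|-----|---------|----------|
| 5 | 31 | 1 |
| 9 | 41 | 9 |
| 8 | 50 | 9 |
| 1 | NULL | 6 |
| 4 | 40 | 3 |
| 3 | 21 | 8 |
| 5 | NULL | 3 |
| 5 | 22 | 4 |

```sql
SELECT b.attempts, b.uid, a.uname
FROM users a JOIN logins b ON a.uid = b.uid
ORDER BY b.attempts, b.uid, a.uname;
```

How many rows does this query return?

8

INNER JOIN keeps only pairs where the ON condition holds.
Matching on a.uid = b.uid.
- a (uid=2) has no partner → excluded.
- a (uid=3) pairs with 1 row(s) of b.
- a (uid=1) pairs with 1 row(s) of b.
- a (uid=5) pairs with 3 row(s) of b.
- a (uid=2) has no partner → excluded.
- a (uid=1) pairs with 1 row(s) of b.
- a (uid=1) pairs with 1 row(s) of b.
- a (uid=9) pairs with 1 row(s) of b.
Total: 8 rows.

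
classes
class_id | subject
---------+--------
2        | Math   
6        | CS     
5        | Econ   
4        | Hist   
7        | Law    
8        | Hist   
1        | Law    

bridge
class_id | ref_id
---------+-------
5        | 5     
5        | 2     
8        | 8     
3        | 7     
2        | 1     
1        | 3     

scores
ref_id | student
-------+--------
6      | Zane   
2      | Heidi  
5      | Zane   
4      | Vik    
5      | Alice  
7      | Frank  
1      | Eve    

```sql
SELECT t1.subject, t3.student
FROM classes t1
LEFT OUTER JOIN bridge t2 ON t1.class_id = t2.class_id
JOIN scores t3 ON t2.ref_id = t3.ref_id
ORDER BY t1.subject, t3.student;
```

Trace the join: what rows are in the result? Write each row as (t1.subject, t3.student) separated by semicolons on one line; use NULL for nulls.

Joins associate left-to-right: classes LEFT JOIN bridge on class_id gives 8 intermediate row(s).
Then INNER JOIN `scores t3` on ref_id: keep only rows whose t2.ref_id appears in t3.

(Econ, Alice); (Econ, Heidi); (Econ, Zane); (Math, Eve)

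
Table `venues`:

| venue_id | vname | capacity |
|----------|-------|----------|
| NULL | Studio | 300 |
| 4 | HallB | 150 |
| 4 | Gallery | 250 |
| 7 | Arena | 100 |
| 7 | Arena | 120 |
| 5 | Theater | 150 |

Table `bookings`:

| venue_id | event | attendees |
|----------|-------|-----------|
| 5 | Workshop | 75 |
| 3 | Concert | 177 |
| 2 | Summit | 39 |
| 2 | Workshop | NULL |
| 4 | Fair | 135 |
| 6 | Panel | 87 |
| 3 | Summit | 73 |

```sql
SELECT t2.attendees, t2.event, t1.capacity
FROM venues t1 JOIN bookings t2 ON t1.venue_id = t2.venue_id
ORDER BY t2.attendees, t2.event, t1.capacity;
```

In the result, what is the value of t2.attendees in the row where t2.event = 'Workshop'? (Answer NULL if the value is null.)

75

INNER JOIN keeps only pairs where the ON condition holds.
Matching on t1.venue_id = t2.venue_id. A NULL in a compared column never satisfies the condition.
- t1 row (venue_id=NULL): no match → dropped.
- t1 row (venue_id=4): matches 1 t2 row(s) → 1 output row(s).
- t1 row (venue_id=4): matches 1 t2 row(s) → 1 output row(s).
- t1 row (venue_id=7): no match → dropped.
- t1 row (venue_id=7): no match → dropped.
- t1 row (venue_id=5): matches 1 t2 row(s) → 1 output row(s).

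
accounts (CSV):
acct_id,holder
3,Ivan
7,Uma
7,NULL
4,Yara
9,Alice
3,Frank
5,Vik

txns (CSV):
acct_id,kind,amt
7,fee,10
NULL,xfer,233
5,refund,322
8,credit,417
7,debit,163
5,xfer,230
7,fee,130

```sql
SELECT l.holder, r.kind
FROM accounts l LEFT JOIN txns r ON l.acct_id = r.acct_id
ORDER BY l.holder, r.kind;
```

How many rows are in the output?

LEFT JOIN keeps every row from `accounts`; unmatched rows get NULL for `txns`'s columns.
Matching on l.acct_id = r.acct_id. A NULL in a compared column never satisfies the condition.
- acct_id=3: no r row matches, row kept with r columns NULL.
- acct_id=7: 3 matching r row(s), so 3 row(s) emitted.
- acct_id=7: 3 matching r row(s), so 3 row(s) emitted.
- acct_id=4: no r row matches, row kept with r columns NULL.
- acct_id=9: no r row matches, row kept with r columns NULL.
- acct_id=3: no r row matches, row kept with r columns NULL.
- acct_id=5: 2 matching r row(s), so 2 row(s) emitted.
Total: 8 matched + 4 padded = 12 rows.

12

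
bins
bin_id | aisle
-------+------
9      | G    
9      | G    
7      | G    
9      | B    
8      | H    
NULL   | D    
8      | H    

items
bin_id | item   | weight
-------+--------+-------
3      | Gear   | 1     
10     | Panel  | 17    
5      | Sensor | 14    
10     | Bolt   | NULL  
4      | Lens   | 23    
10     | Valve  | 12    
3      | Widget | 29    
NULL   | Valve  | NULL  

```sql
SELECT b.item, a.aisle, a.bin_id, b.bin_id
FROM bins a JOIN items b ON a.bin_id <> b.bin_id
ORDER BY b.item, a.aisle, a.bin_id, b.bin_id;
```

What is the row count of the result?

INNER JOIN keeps only pairs where the ON condition holds.
Matching on a.bin_id <> b.bin_id. A NULL in a compared column never satisfies the condition.
- a row (bin_id=9): matches 7 b row(s) → 7 output row(s).
- a row (bin_id=9): matches 7 b row(s) → 7 output row(s).
- a row (bin_id=7): matches 7 b row(s) → 7 output row(s).
- a row (bin_id=9): matches 7 b row(s) → 7 output row(s).
- a row (bin_id=8): matches 7 b row(s) → 7 output row(s).
- a row (bin_id=NULL): no match → dropped.
- a row (bin_id=8): matches 7 b row(s) → 7 output row(s).
Total: 42 rows.

42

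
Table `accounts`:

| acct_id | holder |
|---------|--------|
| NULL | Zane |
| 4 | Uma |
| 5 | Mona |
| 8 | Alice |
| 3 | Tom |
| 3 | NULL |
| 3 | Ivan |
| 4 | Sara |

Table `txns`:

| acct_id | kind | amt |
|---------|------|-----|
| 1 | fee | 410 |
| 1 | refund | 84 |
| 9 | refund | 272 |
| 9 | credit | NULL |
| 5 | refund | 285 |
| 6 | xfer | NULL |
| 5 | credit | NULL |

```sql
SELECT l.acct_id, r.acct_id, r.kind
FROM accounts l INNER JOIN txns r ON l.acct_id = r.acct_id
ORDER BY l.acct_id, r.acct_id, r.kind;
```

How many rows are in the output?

INNER JOIN keeps only pairs where the ON condition holds.
Matching on l.acct_id = r.acct_id. A NULL in a compared column never satisfies the condition.
- l[0] acct_id=NULL → no match; dropped.
- l[1] acct_id=4 → no match; dropped.
- l[2] acct_id=5 → 2 match(es) in r → 2 row(s).
- l[3] acct_id=8 → no match; dropped.
- l[4] acct_id=3 → no match; dropped.
- l[5] acct_id=3 → no match; dropped.
- l[6] acct_id=3 → no match; dropped.
- l[7] acct_id=4 → no match; dropped.
Total: 2 rows.

2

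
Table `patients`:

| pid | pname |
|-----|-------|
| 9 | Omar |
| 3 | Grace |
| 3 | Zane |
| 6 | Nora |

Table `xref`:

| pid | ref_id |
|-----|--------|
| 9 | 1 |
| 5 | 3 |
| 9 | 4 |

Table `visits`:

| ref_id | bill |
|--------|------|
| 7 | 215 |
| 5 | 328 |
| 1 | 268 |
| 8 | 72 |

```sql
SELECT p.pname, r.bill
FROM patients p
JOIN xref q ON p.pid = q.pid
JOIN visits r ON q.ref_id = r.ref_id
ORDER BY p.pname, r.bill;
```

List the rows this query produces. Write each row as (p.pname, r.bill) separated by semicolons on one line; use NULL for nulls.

Joins associate left-to-right: patients INNER JOIN xref on pid gives 2 intermediate row(s).
Then INNER JOIN `visits r` on ref_id: keep only rows whose q.ref_id appears in r.

(Omar, 268)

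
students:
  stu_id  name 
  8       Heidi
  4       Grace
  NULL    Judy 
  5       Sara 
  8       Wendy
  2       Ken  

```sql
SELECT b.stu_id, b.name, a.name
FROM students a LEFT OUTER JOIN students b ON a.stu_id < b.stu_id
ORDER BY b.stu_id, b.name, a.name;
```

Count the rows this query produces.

LEFT JOIN keeps every row from `students a`; unmatched rows get NULL for `students b`'s columns.
Matching on a.stu_id < b.stu_id. A NULL in a compared column never satisfies the condition.
- a[0] stu_id=8 → no match; kept with NULLs on the b side.
- a[1] stu_id=4 → 3 match(es) in b → 3 row(s).
- a[2] stu_id=NULL → no match; kept with NULLs on the b side.
- a[3] stu_id=5 → 2 match(es) in b → 2 row(s).
- a[4] stu_id=8 → no match; kept with NULLs on the b side.
- a[5] stu_id=2 → 4 match(es) in b → 4 row(s).
Total: 9 matched + 3 padded = 12 rows.

12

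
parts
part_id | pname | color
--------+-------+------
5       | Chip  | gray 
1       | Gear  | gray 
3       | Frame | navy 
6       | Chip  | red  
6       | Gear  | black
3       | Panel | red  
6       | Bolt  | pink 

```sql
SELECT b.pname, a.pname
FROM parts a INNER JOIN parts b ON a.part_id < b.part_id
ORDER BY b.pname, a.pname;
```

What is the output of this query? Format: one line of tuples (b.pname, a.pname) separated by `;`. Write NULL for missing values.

INNER JOIN keeps only pairs where the ON condition holds.
Matching on a.part_id < b.part_id.
- a (part_id=5) pairs with 3 row(s) of b.
- a (part_id=1) pairs with 6 row(s) of b.
- a (part_id=3) pairs with 4 row(s) of b.
- a (part_id=6) has no partner → excluded.
- a (part_id=6) has no partner → excluded.
- a (part_id=3) pairs with 4 row(s) of b.
- a (part_id=6) has no partner → excluded.

(Bolt, Chip); (Bolt, Frame); (Bolt, Gear); (Bolt, Panel); (Chip, Chip); (Chip, Frame); (Chip, Frame); (Chip, Gear); (Chip, Gear); (Chip, Panel); (Chip, Panel); (Frame, Gear); (Gear, Chip); (Gear, Frame); (Gear, Gear); (Gear, Panel); (Panel, Gear)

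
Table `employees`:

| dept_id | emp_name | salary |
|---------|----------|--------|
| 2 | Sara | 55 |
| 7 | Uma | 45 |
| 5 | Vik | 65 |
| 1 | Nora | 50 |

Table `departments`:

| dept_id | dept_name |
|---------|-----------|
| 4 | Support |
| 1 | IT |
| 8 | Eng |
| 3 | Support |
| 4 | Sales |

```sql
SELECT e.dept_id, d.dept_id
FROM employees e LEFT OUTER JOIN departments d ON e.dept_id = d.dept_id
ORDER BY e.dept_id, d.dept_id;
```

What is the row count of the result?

LEFT JOIN keeps every row from `employees`; unmatched rows get NULL for `departments`'s columns.
Matching on e.dept_id = d.dept_id.
- e row (dept_id=2): no match → kept, d columns NULL.
- e row (dept_id=7): no match → kept, d columns NULL.
- e row (dept_id=5): no match → kept, d columns NULL.
- e row (dept_id=1): matches 1 d row(s) → 1 output row(s).
Total: 1 matched + 3 padded = 4 rows.

4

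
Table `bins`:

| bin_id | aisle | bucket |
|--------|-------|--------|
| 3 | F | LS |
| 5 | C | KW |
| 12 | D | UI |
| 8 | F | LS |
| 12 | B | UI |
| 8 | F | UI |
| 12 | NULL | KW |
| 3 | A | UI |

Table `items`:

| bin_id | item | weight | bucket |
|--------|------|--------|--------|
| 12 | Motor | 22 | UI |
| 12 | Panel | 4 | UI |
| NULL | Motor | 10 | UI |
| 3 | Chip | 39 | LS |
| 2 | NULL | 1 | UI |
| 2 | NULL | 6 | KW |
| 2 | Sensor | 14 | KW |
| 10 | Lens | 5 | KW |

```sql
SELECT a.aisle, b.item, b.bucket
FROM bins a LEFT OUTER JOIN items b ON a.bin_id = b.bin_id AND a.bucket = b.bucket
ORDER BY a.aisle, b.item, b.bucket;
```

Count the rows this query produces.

LEFT JOIN keeps every row from `bins`; unmatched rows get NULL for `items`'s columns.
Matching on a.bin_id = b.bin_id AND a.bucket = b.bucket. A NULL in a compared column never satisfies the condition.
Matched pairs: 5; unmatched a rows kept: 5.
Total: 5 matched + 5 padded = 10 rows.

10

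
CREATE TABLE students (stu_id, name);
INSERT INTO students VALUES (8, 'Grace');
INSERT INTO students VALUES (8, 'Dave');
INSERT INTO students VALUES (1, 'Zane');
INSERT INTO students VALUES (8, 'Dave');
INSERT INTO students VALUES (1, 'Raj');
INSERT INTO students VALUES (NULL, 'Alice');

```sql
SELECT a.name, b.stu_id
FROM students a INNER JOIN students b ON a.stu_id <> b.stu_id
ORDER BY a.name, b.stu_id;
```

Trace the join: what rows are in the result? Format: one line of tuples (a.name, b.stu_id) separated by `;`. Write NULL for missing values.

INNER JOIN keeps only pairs where the ON condition holds.
Matching on a.stu_id <> b.stu_id. A NULL in a compared column never satisfies the condition.
- a[0] stu_id=8 → 2 match(es) in b → 2 row(s).
- a[1] stu_id=8 → 2 match(es) in b → 2 row(s).
- a[2] stu_id=1 → 3 match(es) in b → 3 row(s).
- a[3] stu_id=8 → 2 match(es) in b → 2 row(s).
- a[4] stu_id=1 → 3 match(es) in b → 3 row(s).
- a[5] stu_id=NULL → no match; dropped.

(Dave, 1); (Dave, 1); (Dave, 1); (Dave, 1); (Grace, 1); (Grace, 1); (Raj, 8); (Raj, 8); (Raj, 8); (Zane, 8); (Zane, 8); (Zane, 8)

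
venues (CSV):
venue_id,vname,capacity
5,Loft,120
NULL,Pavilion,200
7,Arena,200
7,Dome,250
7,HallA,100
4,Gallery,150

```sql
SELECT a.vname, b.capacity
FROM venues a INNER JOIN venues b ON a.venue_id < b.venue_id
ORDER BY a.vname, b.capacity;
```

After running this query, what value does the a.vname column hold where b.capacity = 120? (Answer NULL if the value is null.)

Gallery

INNER JOIN keeps only pairs where the ON condition holds.
Matching on a.venue_id < b.venue_id. A NULL in a compared column never satisfies the condition.
Matched pairs: 7.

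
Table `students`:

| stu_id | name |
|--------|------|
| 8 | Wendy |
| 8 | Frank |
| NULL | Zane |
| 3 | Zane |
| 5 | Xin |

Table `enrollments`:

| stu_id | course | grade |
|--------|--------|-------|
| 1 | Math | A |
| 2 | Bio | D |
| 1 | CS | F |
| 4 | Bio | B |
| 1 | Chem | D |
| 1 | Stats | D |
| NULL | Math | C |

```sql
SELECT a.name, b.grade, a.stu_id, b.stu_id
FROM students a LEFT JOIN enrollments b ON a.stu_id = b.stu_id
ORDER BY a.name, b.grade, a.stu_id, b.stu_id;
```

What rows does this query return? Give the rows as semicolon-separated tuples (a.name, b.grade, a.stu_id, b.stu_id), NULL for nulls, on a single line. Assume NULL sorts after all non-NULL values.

(Frank, NULL, 8, NULL); (Wendy, NULL, 8, NULL); (Xin, NULL, 5, NULL); (Zane, NULL, 3, NULL); (Zane, NULL, NULL, NULL)

LEFT JOIN keeps every row from `students`; unmatched rows get NULL for `enrollments`'s columns.
Matching on a.stu_id = b.stu_id. A NULL in a compared column never satisfies the condition.
Matched pairs: 0; unmatched a rows kept: 5.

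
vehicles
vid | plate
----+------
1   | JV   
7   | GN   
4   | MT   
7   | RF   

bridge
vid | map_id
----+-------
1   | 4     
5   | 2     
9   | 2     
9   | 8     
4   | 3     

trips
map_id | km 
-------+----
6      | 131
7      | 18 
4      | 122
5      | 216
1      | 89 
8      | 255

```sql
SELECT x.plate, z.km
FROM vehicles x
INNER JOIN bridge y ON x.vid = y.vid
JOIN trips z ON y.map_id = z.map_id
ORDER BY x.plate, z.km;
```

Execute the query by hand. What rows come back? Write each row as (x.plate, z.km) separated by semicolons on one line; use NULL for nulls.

(JV, 122)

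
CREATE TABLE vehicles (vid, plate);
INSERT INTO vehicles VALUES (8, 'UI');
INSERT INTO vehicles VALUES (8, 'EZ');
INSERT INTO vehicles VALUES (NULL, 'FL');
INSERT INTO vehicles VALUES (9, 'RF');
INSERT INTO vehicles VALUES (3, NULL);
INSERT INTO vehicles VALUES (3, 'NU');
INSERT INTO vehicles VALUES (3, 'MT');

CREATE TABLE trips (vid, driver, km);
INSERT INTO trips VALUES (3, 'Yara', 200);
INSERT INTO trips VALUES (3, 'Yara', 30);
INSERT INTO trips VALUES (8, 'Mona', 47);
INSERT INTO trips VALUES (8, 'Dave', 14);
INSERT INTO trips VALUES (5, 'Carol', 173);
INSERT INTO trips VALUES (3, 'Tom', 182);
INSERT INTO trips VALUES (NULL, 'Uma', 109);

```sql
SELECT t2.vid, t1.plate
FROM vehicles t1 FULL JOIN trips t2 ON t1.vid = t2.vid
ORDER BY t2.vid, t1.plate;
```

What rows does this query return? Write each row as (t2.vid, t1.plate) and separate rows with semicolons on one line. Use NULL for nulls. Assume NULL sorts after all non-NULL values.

(3, MT); (3, MT); (3, MT); (3, NU); (3, NU); (3, NU); (3, NULL); (3, NULL); (3, NULL); (5, NULL); (8, EZ); (8, EZ); (8, UI); (8, UI); (NULL, FL); (NULL, RF); (NULL, NULL)

FULL OUTER JOIN keeps every row from both sides; unmatched rows get NULL for the other side's columns.
Matching on t1.vid = t2.vid. A NULL in a compared column never satisfies the condition.
Matched pairs: 13; unmatched t1 rows kept: 2; unmatched t2 rows kept: 2.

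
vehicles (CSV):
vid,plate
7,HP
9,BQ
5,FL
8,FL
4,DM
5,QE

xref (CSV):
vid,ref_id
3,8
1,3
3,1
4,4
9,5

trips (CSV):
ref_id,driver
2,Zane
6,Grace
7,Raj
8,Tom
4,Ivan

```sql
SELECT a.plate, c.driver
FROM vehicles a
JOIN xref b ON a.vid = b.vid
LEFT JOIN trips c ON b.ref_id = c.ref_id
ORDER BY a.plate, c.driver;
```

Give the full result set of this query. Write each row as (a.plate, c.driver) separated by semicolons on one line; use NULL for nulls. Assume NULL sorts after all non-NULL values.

(BQ, NULL); (DM, Ivan)

Joins associate left-to-right: vehicles INNER JOIN xref on vid gives 2 intermediate row(s).
Then LEFT JOIN `trips c` on ref_id: each of those 2 rows is kept; rows whose b.ref_id has no match in c get NULL for c's columns.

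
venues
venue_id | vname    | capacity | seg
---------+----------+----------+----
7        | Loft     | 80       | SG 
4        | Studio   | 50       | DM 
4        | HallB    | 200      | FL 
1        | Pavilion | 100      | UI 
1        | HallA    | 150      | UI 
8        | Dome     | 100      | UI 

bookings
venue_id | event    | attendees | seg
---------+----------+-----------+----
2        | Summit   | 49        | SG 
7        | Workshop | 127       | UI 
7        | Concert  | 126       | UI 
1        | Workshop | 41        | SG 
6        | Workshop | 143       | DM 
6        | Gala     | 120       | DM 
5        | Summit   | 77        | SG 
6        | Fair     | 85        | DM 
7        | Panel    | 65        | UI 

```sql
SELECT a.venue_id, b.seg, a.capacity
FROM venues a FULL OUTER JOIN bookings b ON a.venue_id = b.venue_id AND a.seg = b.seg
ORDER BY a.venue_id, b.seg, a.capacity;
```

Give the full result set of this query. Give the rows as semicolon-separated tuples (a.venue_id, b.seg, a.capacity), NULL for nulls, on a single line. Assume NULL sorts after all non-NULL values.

(1, NULL, 100); (1, NULL, 150); (4, NULL, 50); (4, NULL, 200); (7, NULL, 80); (8, NULL, 100); (NULL, DM, NULL); (NULL, DM, NULL); (NULL, DM, NULL); (NULL, SG, NULL); (NULL, SG, NULL); (NULL, SG, NULL); (NULL, UI, NULL); (NULL, UI, NULL); (NULL, UI, NULL)

FULL OUTER JOIN keeps every row from both sides; unmatched rows get NULL for the other side's columns.
Matching on a.venue_id = b.venue_id AND a.seg = b.seg.
- a[0] venue_id=7, seg=SG → no match; kept with NULLs on the b side.
- a[1] venue_id=4, seg=DM → no match; kept with NULLs on the b side.
- a[2] venue_id=4, seg=FL → no match; kept with NULLs on the b side.
- a[3] venue_id=1, seg=UI → no match; kept with NULLs on the b side.
- a[4] venue_id=1, seg=UI → no match; kept with NULLs on the b side.
- a[5] venue_id=8, seg=UI → no match; kept with NULLs on the b side.
- plus 9 unmatched b row(s), each kept with NULL a columns.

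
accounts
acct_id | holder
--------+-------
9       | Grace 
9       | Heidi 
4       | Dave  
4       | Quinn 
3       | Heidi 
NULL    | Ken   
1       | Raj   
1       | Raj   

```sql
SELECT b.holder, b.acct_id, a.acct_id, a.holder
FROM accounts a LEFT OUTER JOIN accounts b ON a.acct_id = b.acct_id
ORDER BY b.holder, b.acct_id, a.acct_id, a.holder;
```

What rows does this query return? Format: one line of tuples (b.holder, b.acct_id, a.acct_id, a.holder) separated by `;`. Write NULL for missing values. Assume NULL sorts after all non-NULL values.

(Dave, 4, 4, Dave); (Dave, 4, 4, Quinn); (Grace, 9, 9, Grace); (Grace, 9, 9, Heidi); (Heidi, 3, 3, Heidi); (Heidi, 9, 9, Grace); (Heidi, 9, 9, Heidi); (Quinn, 4, 4, Dave); (Quinn, 4, 4, Quinn); (Raj, 1, 1, Raj); (Raj, 1, 1, Raj); (Raj, 1, 1, Raj); (Raj, 1, 1, Raj); (NULL, NULL, NULL, Ken)

LEFT JOIN keeps every row from `accounts a`; unmatched rows get NULL for `accounts b`'s columns.
Matching on a.acct_id = b.acct_id. A NULL in a compared column never satisfies the condition.
Matched pairs: 13; unmatched a rows kept: 1.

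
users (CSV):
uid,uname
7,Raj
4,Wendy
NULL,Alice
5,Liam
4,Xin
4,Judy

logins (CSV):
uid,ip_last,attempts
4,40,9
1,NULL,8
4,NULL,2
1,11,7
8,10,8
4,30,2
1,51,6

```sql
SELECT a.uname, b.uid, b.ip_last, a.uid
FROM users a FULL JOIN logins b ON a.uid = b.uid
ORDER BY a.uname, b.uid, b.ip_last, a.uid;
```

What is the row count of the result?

FULL OUTER JOIN keeps every row from both sides; unmatched rows get NULL for the other side's columns.
Matching on a.uid = b.uid. A NULL in a compared column never satisfies the condition.
- a[0] uid=7 → no match; kept with NULLs on the b side.
- a[1] uid=4 → 3 match(es) in b → 3 row(s).
- a[2] uid=NULL → no match; kept with NULLs on the b side.
- a[3] uid=5 → no match; kept with NULLs on the b side.
- a[4] uid=4 → 3 match(es) in b → 3 row(s).
- a[5] uid=4 → 3 match(es) in b → 3 row(s).
- plus 4 unmatched b row(s), each kept with NULL a columns.
Total: 9 matched + 7 padded = 16 rows.

16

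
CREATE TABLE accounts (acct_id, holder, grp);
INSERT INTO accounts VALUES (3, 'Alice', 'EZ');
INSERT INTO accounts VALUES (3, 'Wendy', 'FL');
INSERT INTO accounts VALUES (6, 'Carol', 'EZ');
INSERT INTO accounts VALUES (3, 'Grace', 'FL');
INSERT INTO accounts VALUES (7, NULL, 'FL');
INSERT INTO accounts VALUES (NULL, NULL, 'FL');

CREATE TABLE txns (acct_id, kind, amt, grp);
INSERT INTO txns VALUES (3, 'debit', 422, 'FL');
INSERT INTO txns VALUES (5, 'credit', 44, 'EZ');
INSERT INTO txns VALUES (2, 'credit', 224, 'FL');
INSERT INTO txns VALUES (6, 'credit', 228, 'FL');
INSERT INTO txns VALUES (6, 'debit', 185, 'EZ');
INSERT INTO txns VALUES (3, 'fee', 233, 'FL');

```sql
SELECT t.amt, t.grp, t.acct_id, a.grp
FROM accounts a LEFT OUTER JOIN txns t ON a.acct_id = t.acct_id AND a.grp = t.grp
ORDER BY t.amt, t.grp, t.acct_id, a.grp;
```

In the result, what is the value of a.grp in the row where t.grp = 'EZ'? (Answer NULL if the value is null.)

LEFT JOIN keeps every row from `accounts`; unmatched rows get NULL for `txns`'s columns.
Matching on a.acct_id = t.acct_id AND a.grp = t.grp. A NULL in a compared column never satisfies the condition.
- a (acct_id=3, grp=EZ) has no partner → padded with NULL.
- a (acct_id=3, grp=FL) pairs with 2 row(s) of t.
- a (acct_id=6, grp=EZ) pairs with 1 row(s) of t.
- a (acct_id=3, grp=FL) pairs with 2 row(s) of t.
- a (acct_id=7, grp=FL) has no partner → padded with NULL.
- a (acct_id=NULL, grp=FL) has no partner → padded with NULL.

EZ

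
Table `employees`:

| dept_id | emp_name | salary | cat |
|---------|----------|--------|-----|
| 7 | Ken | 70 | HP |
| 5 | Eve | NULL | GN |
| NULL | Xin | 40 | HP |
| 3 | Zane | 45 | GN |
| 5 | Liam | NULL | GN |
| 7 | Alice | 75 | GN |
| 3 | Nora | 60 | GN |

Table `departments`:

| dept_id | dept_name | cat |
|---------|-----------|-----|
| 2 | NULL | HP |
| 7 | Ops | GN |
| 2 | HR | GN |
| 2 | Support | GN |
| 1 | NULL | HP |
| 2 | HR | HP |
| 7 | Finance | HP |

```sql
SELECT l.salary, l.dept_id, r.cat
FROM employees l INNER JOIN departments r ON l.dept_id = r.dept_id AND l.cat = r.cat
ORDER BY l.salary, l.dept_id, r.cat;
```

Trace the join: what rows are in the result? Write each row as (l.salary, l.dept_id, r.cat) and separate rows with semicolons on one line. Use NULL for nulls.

(70, 7, HP); (75, 7, GN)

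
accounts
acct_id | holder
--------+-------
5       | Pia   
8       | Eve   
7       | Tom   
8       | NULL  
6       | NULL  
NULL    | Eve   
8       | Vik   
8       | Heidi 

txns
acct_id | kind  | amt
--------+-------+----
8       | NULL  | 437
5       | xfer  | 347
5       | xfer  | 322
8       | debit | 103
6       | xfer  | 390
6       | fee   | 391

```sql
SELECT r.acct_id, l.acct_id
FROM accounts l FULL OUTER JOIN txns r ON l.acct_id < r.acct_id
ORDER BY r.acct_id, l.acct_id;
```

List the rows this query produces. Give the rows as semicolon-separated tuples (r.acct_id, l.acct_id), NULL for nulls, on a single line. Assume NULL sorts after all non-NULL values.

FULL OUTER JOIN keeps every row from both sides; unmatched rows get NULL for the other side's columns.
Matching on l.acct_id < r.acct_id. A NULL in a compared column never satisfies the condition.
Matched pairs: 8; unmatched l rows kept: 5; unmatched r rows kept: 2.

(5, NULL); (5, NULL); (6, 5); (6, 5); (8, 5); (8, 5); (8, 6); (8, 6); (8, 7); (8, 7); (NULL, 8); (NULL, 8); (NULL, 8); (NULL, 8); (NULL, NULL)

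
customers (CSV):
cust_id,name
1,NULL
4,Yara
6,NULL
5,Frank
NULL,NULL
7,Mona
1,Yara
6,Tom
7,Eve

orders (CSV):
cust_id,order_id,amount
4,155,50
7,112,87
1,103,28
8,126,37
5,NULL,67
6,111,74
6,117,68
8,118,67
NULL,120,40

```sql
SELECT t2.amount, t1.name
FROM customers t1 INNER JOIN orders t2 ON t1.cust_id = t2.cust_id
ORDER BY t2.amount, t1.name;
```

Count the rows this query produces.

10

INNER JOIN keeps only pairs where the ON condition holds.
Matching on t1.cust_id = t2.cust_id. A NULL in a compared column never satisfies the condition.
- t1 (cust_id=1) pairs with 1 row(s) of t2.
- t1 (cust_id=4) pairs with 1 row(s) of t2.
- t1 (cust_id=6) pairs with 2 row(s) of t2.
- t1 (cust_id=5) pairs with 1 row(s) of t2.
- t1 (cust_id=NULL) has no partner → excluded.
- t1 (cust_id=7) pairs with 1 row(s) of t2.
- t1 (cust_id=1) pairs with 1 row(s) of t2.
- t1 (cust_id=6) pairs with 2 row(s) of t2.
- t1 (cust_id=7) pairs with 1 row(s) of t2.
Total: 10 rows.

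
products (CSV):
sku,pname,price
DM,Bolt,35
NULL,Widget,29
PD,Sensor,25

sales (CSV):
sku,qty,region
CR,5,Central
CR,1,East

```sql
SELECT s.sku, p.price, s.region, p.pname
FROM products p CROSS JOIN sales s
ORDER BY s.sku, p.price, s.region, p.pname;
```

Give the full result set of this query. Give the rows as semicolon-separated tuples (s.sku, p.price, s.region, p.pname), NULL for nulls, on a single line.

(CR, 25, Central, Sensor); (CR, 25, East, Sensor); (CR, 29, Central, Widget); (CR, 29, East, Widget); (CR, 35, Central, Bolt); (CR, 35, East, Bolt)

CROSS JOIN pairs every row of `products` with every row of `sales`: 3 × 2 = 6 rows.
After projecting and ordering:
s.sku | p.price | s.region | p.pname
CR | 25 | Central | Sensor
CR | 25 | East | Sensor
CR | 29 | Central | Widget
CR | 29 | East | Widget
CR | 35 | Central | Bolt
CR | 35 | East | Bolt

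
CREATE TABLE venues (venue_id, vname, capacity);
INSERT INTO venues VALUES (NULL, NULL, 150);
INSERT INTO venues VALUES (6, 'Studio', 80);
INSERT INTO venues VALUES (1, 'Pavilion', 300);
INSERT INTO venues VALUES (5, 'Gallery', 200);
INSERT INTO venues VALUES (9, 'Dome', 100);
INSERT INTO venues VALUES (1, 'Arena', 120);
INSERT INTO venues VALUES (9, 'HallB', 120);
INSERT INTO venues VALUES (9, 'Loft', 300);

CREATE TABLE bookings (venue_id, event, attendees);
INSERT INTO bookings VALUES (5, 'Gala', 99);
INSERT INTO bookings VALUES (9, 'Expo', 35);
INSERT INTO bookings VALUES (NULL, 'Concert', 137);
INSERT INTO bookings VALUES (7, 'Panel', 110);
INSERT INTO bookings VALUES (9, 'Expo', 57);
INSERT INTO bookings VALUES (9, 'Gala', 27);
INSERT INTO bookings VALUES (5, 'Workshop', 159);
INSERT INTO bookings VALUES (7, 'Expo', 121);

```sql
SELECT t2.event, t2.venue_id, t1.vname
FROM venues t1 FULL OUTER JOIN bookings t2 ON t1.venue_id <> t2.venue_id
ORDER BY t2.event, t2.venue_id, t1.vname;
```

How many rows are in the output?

FULL OUTER JOIN keeps every row from both sides; unmatched rows get NULL for the other side's columns.
Matching on t1.venue_id <> t2.venue_id. A NULL in a compared column never satisfies the condition.
Matched pairs: 38; unmatched t1 rows kept: 1; unmatched t2 rows kept: 1.
Total: 38 matched + 2 padded = 40 rows.

40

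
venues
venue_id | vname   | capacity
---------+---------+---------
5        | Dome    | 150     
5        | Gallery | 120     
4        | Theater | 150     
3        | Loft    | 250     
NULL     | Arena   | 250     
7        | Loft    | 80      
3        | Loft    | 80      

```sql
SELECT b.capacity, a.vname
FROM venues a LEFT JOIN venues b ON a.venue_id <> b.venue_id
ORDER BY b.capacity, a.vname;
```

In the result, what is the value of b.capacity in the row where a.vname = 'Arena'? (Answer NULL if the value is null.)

LEFT JOIN keeps every row from `venues a`; unmatched rows get NULL for `venues b`'s columns.
Matching on a.venue_id <> b.venue_id. A NULL in a compared column never satisfies the condition.
Matched pairs: 26; unmatched a rows kept: 1.

NULL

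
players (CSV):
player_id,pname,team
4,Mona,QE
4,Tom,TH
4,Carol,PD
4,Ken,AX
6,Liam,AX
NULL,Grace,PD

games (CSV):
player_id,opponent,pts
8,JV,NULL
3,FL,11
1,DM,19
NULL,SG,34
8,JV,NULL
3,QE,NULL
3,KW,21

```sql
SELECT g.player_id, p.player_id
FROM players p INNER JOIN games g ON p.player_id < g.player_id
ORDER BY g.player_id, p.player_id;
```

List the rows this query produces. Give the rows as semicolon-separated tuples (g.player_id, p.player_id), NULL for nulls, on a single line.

INNER JOIN keeps only pairs where the ON condition holds.
Matching on p.player_id < g.player_id. A NULL in a compared column never satisfies the condition.
Matched pairs: 10.

(8, 4); (8, 4); (8, 4); (8, 4); (8, 4); (8, 4); (8, 4); (8, 4); (8, 6); (8, 6)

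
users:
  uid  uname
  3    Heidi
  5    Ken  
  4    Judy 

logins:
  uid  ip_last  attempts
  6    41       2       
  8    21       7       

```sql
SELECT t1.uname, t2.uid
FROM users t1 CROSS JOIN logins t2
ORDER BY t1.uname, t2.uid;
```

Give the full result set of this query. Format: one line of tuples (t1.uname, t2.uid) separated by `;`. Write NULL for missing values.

CROSS JOIN pairs every row of `users` with every row of `logins`: 3 × 2 = 6 rows.
After projecting and ordering:
t1.uname | t2.uid
Heidi | 6
Heidi | 8
Judy | 6
Judy | 8
Ken | 6
Ken | 8

(Heidi, 6); (Heidi, 8); (Judy, 6); (Judy, 8); (Ken, 6); (Ken, 8)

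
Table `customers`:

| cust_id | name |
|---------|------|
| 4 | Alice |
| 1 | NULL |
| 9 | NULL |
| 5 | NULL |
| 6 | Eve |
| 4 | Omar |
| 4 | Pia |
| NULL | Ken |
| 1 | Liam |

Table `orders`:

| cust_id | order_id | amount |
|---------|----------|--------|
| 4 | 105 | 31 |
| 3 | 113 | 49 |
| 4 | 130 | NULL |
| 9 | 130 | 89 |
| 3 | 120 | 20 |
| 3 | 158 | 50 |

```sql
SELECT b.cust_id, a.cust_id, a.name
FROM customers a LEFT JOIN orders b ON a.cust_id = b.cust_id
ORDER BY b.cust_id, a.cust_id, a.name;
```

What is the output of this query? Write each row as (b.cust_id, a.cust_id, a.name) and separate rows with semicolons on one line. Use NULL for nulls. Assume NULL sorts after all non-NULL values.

(4, 4, Alice); (4, 4, Alice); (4, 4, Omar); (4, 4, Omar); (4, 4, Pia); (4, 4, Pia); (9, 9, NULL); (NULL, 1, Liam); (NULL, 1, NULL); (NULL, 5, NULL); (NULL, 6, Eve); (NULL, NULL, Ken)

LEFT JOIN keeps every row from `customers`; unmatched rows get NULL for `orders`'s columns.
Matching on a.cust_id = b.cust_id. A NULL in a compared column never satisfies the condition.
- a[0] cust_id=4 → 2 match(es) in b → 2 row(s).
- a[1] cust_id=1 → no match; kept with NULLs on the b side.
- a[2] cust_id=9 → 1 match(es) in b → 1 row(s).
- a[3] cust_id=5 → no match; kept with NULLs on the b side.
- a[4] cust_id=6 → no match; kept with NULLs on the b side.
- a[5] cust_id=4 → 2 match(es) in b → 2 row(s).
- a[6] cust_id=4 → 2 match(es) in b → 2 row(s).
- a[7] cust_id=NULL → no match; kept with NULLs on the b side.
- a[8] cust_id=1 → no match; kept with NULLs on the b side.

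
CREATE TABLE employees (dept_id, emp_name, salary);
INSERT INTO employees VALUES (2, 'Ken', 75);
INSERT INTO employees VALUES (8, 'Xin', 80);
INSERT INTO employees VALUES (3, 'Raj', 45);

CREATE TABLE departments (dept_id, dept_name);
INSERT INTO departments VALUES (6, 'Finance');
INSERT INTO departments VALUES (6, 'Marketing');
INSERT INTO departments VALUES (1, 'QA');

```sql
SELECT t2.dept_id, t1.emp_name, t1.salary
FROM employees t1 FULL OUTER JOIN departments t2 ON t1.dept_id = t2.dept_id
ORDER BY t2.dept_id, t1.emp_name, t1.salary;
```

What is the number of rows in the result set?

6

FULL OUTER JOIN keeps every row from both sides; unmatched rows get NULL for the other side's columns.
Matching on t1.dept_id = t2.dept_id.
- t1 row (dept_id=2): no match → kept, t2 columns NULL.
- t1 row (dept_id=8): no match → kept, t2 columns NULL.
- t1 row (dept_id=3): no match → kept, t2 columns NULL.
- plus 3 unmatched t2 row(s), each kept with NULL t1 columns.
Total: 0 matched + 6 padded = 6 rows.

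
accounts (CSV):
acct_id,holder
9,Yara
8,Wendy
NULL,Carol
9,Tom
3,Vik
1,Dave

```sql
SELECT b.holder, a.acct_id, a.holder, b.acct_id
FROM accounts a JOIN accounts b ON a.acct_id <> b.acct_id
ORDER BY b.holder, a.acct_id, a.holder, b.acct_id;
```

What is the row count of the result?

INNER JOIN keeps only pairs where the ON condition holds.
Matching on a.acct_id <> b.acct_id. A NULL in a compared column never satisfies the condition.
- a (acct_id=9) pairs with 3 row(s) of b.
- a (acct_id=8) pairs with 4 row(s) of b.
- a (acct_id=NULL) has no partner → excluded.
- a (acct_id=9) pairs with 3 row(s) of b.
- a (acct_id=3) pairs with 4 row(s) of b.
- a (acct_id=1) pairs with 4 row(s) of b.
Total: 18 rows.

18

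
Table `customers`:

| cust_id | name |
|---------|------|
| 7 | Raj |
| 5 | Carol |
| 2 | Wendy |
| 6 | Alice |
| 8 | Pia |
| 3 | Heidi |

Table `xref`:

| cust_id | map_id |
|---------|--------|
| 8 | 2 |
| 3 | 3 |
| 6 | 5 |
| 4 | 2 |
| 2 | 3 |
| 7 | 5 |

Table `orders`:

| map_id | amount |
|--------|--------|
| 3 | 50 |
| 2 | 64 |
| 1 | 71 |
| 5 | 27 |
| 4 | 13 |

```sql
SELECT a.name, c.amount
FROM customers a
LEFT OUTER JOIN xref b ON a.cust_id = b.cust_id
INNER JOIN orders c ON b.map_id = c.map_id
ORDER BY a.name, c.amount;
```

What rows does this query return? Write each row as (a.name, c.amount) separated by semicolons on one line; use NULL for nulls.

Joins associate left-to-right: customers LEFT JOIN xref on cust_id gives 6 intermediate row(s).
Then INNER JOIN `orders c` on map_id: keep only rows whose b.map_id appears in c.

(Alice, 27); (Heidi, 50); (Pia, 64); (Raj, 27); (Wendy, 50)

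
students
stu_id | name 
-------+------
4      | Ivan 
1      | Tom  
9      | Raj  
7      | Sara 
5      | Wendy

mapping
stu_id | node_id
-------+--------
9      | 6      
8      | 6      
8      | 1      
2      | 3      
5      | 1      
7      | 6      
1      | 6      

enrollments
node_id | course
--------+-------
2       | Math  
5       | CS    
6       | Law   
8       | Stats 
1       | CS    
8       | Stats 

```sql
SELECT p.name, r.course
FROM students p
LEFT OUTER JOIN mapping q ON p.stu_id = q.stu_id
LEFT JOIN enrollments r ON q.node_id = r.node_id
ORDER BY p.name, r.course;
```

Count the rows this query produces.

5

Joins associate left-to-right: students LEFT JOIN mapping on stu_id gives 5 intermediate row(s).
Then LEFT JOIN `enrollments r` on node_id: each of those 5 rows is kept; rows whose q.node_id has no match in r get NULL for r's columns.
Result: 5 row(s).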